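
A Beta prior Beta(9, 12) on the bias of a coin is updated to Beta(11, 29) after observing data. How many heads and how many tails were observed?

2 heads and 17 tails

Beta is conjugate to the binomial likelihood: posterior = Beta(a+s, b+f).
So s = 11 − 9 = 2 and f = 29 − 12 = 17.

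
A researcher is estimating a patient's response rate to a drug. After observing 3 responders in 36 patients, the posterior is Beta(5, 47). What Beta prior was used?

Beta(2, 14)

A Beta(α, β) prior with s successes and f failures in binomial data gives a Beta(α+s, β+f) posterior.
So α = 5 − 3 = 2 and β = 47 − 33 = 14.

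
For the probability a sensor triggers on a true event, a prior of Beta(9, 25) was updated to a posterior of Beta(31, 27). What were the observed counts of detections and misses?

22 detections and 2 misses

Under Beta–binomial conjugacy the posterior parameters are (a+s, b+f).
So s = 31 − 9 = 22 and f = 27 − 25 = 2.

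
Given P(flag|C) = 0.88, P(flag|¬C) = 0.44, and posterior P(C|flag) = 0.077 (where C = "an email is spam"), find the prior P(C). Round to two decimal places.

Bayes' rule in odds form gives O(C|E) = O(C)·[P(E|C)/P(E|¬C)], hence O(C) = O(C|E)/LR.
Posterior odds = 0.077/(1−0.077) = 0.0834. LR = 0.88/0.44 = 2.0000.
Prior odds = 0.0834/2.0000 = 0.0417, so P(C) = 0.0417/(1+0.0417) ≈ 0.04.

P(C) = 0.04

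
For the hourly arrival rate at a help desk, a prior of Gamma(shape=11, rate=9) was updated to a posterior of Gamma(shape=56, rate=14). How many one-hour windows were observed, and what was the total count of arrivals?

Gamma–Poisson conjugacy: posterior shape = α + Σxᵢ, posterior rate = β + n.
Matching: Σxᵢ = 56 − 11 = 45 and n = 14 − 9 = 5.

n = 5 one-hour windows with total 45 arrivals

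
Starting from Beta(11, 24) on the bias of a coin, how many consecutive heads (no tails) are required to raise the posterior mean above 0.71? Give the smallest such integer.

k = 48

After k heads and 0 tails the posterior is Beta(11+k, 24), with mean (11+k)/(11+24+k).
Set (11+k)/(35+k) > 0.71 and solve: k > (0.71·35 − 11)/(1 − 0.71) = 47.759.
The smallest integer exceeding 47.759 is 48.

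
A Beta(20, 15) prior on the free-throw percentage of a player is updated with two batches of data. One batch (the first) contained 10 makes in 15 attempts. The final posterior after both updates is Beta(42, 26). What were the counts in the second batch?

12 makes and 6 misses

Sequential conjugate updates are equivalent to a single update on the pooled data, so total successes = posterior α − prior α and total failures = posterior β − prior β.
Total across both batches: 42−20=22 makes, 26−15=11 misses.
Subtract the first batch: 22−10=12 makes and 11−5=6 misses.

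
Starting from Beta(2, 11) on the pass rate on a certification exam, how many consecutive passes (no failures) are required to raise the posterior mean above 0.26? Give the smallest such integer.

k = 2

After k passes and 0 failures the posterior is Beta(2+k, 11), with mean (2+k)/(2+11+k).
Set (2+k)/(13+k) > 0.26 and solve: k > (0.26·13 − 2)/(1 − 0.26) = 1.865.
The smallest integer exceeding 1.865 is 2, and checking k=2: (4)/(15) = 0.2667 > 0.26.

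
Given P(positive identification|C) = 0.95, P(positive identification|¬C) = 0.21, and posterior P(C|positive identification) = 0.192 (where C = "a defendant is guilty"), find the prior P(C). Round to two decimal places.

P(C) = 0.05

In odds form, posterior odds = prior odds × likelihood ratio, so prior odds = posterior odds ÷ LR.
Posterior odds = 0.192/(1−0.192) = 0.2376. LR = 0.95/0.21 = 4.5238.
Prior odds = 0.2376/4.5238 = 0.0525, so P(C) = 0.0525/(1+0.0525) ≈ 0.05.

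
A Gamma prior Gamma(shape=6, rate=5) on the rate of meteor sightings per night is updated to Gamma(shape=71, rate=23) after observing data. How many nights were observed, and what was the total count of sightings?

n = 18 nights with total 65 sightings

A Gamma(α, β) prior (rate parametrization) on a Poisson rate with n observations summing to S gives posterior Gamma(α+S, β+n).
Matching: Σxᵢ = 71 − 6 = 65 and n = 23 − 5 = 18.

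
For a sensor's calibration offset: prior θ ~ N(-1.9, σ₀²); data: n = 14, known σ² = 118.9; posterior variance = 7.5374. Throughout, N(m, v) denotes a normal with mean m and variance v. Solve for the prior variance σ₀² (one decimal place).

σ₀² = 67.0

Posterior precision equals prior precision plus data precision: 1/σ_n² = 1/σ₀² + n/σ².
So 1/σ₀² = 1/7.5374 − 14/118.9 = 0.132672 − 0.117746 = 0.014926.
Hence σ₀² = 1/0.014926 ≈ 67.0.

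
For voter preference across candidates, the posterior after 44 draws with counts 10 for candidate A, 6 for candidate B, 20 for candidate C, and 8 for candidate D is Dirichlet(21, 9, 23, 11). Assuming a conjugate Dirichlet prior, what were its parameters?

Dirichlet(11, 3, 3, 3)

For a Dirichlet(α) prior with multinomial counts c, the posterior is Dirichlet(α + c) componentwise.
Subtract each count from the matching posterior parameter: 21−10=11, 9−6=3, 23−20=3, 11−8=3.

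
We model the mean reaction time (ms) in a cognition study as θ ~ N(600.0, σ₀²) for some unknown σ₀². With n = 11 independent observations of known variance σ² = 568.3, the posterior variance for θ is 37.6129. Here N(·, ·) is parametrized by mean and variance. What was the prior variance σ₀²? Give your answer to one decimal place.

Posterior precision equals prior precision plus data precision: 1/σ_n² = 1/σ₀² + n/σ².
So 1/σ₀² = 1/37.6129 − 11/568.3 = 0.026587 − 0.019356 = 0.007231.
Hence σ₀² = 1/0.007231 ≈ 138.3.

σ₀² = 138.3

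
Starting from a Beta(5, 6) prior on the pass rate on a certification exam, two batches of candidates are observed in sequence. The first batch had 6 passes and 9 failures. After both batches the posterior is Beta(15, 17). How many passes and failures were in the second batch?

Sequential conjugate updates are equivalent to a single update on the pooled data, so total successes = posterior α − prior α and total failures = posterior β − prior β.
Total across both batches: 15−5=10 passes, 17−6=11 failures.
Subtract the first batch: 10−6=4 passes and 11−9=2 failures.

4 passes and 2 failures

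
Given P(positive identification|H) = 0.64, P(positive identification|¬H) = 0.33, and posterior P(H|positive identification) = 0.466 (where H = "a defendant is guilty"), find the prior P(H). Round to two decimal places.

P(H) = 0.31

Bayes' rule in odds form gives O(H|E) = O(H)·[P(E|H)/P(E|¬H)], hence O(H) = O(H|E)/LR.
Posterior odds = 0.466/(1−0.466) = 0.8727. LR = 0.64/0.33 = 1.9394.
Prior odds = 0.8727/1.9394 = 0.4500, so P(H) = 0.4500/(1+0.4500) ≈ 0.31.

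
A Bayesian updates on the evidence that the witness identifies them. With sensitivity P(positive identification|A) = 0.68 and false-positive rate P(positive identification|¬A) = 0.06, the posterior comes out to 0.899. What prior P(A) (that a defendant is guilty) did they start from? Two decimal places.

Bayes' rule in odds form gives O(A|E) = O(A)·[P(E|A)/P(E|¬A)], hence O(A) = O(A|E)/LR.
Posterior odds = 0.899/(1−0.899) = 8.9010. LR = 0.68/0.06 = 11.3333.
Prior odds = 8.9010/11.3333 = 0.7854, so P(A) = 0.7854/(1+0.7854) ≈ 0.44.

P(A) = 0.44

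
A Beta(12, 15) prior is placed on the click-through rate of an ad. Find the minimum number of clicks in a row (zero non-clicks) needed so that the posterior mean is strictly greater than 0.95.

After k clicks and 0 non-clicks the posterior is Beta(12+k, 15), with mean (12+k)/(12+15+k).
Set (12+k)/(27+k) > 0.95 and solve: k > (0.95·27 − 12)/(1 − 0.95) = 273.000.
The smallest integer exceeding 273.000 is 274, and checking k=274: (286)/(301) = 0.9502 > 0.95.

k = 274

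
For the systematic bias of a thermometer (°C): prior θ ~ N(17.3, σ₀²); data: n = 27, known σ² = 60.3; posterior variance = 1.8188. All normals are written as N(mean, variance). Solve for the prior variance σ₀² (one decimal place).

Posterior precision equals prior precision plus data precision: 1/σ_n² = 1/σ₀² + n/σ².
So 1/σ₀² = 1/1.8188 − 27/60.3 = 0.549813 − 0.447761 = 0.102052.
Hence σ₀² = 1/0.102052 ≈ 9.8.

σ₀² = 9.8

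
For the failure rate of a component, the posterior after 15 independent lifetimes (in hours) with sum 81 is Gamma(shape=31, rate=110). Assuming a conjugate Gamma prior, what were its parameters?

For an exponential likelihood with a Gamma(α, β) prior on the rate, n observations with total T give posterior Gamma(α+n, β+T).
So α = 31 − 15 = 16 and β = 110 − 81 = 29.

Gamma(shape=16, rate=29)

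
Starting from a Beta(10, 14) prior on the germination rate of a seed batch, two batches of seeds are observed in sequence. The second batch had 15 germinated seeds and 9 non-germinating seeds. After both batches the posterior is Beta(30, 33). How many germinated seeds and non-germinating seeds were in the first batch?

Sequential conjugate updates are equivalent to a single update on the pooled data, so total successes = posterior α − prior α and total failures = posterior β − prior β.
Total across both batches: 30−10=20 germinated seeds, 33−14=19 non-germinating seeds.
Subtract the second batch: 20−15=5 germinated seeds and 19−9=10 non-germinating seeds.

5 germinated seeds and 10 non-germinating seeds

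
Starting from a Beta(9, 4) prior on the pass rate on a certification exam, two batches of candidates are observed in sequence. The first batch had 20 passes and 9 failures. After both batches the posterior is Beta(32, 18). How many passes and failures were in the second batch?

3 passes and 5 failures

Sequential conjugate updates are equivalent to a single update on the pooled data, so total successes = posterior α − prior α and total failures = posterior β − prior β.
Total across both batches: 32−9=23 passes, 18−4=14 failures.
Subtract the first batch: 23−20=3 passes and 14−9=5 failures.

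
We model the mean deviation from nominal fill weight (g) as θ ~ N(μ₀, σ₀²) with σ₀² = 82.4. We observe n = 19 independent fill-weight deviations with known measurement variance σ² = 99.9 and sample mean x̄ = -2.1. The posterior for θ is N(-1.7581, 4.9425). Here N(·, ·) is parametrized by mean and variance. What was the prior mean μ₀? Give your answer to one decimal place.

μ₀ = 3.6

With known observation variance, the Normal–Normal posterior has precision τ_n = τ₀ + n/σ² and mean μ_n = (τ₀μ₀ + (n/σ²)x̄)/τ_n.
Here τ₀ = 1/82.4 = 0.012136 and τ_data = 19/99.9 = 0.190190, so τ_n = 0.202326.
Rearranging for μ₀: μ₀ = (μ_n·τ_n − τ_data·x̄)/τ₀ = (-1.7581·0.202326 − 0.190190·-2.1) / 0.012136 = 0.043690/0.012136 ≈ 3.6.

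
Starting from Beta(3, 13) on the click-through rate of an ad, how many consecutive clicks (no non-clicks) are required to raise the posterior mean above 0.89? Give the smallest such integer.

k = 103

After k clicks and 0 non-clicks the posterior is Beta(3+k, 13), with mean (3+k)/(3+13+k).
Set (3+k)/(16+k) > 0.89 and solve: k > (0.89·16 − 3)/(1 − 0.89) = 102.182.
The smallest integer exceeding 102.182 is 103.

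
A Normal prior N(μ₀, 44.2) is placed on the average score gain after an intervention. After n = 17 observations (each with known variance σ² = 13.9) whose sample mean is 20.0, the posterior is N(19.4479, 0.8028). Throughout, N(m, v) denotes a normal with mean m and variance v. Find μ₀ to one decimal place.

With known observation variance, the Normal–Normal posterior has precision τ_n = τ₀ + n/σ² and mean μ_n = (τ₀μ₀ + (n/σ²)x̄)/τ_n.
Here τ₀ = 1/44.2 = 0.022624 and τ_data = 17/13.9 = 1.223022, so τ_n = 1.245646.
Rearranging for μ₀: μ₀ = (μ_n·τ_n − τ_data·x̄)/τ₀ = (19.4479·1.245646 − 1.223022·20.0) / 0.022624 = -0.235241/0.022624 ≈ -10.4.

μ₀ = -10.4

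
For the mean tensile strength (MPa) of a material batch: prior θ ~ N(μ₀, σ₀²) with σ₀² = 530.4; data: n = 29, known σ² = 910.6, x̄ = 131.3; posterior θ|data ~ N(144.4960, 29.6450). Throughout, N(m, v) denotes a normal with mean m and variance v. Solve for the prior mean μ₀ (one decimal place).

With known observation variance, the Normal–Normal posterior has precision τ_n = τ₀ + n/σ² and mean μ_n = (τ₀μ₀ + (n/σ²)x̄)/τ_n.
Here τ₀ = 1/530.4 = 0.001885 and τ_data = 29/910.6 = 0.031847, so τ_n = 0.033732.
Rearranging for μ₀: μ₀ = (μ_n·τ_n − τ_data·x̄)/τ₀ = (144.4960·0.033732 − 0.031847·131.3) / 0.001885 = 0.692628/0.001885 ≈ 367.4.

μ₀ = 367.4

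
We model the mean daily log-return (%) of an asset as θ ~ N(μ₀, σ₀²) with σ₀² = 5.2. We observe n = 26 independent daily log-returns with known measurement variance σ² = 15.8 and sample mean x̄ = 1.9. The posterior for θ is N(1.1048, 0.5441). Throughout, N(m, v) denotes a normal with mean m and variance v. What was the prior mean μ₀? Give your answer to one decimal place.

μ₀ = -5.7

The posterior mean is a precision-weighted average: μ_n = (τ₀μ₀ + τ_data·x̄)/(τ₀+τ_data), with τ₀=1/σ₀² and τ_data=n/σ².
Here τ₀ = 1/5.2 = 0.192308 and τ_data = 26/15.8 = 1.645570, so τ_n = 1.837878.
Rearranging for μ₀: μ₀ = (μ_n·τ_n − τ_data·x̄)/τ₀ = (1.1048·1.837878 − 1.645570·1.9) / 0.192308 = -1.096095/0.192308 ≈ -5.7.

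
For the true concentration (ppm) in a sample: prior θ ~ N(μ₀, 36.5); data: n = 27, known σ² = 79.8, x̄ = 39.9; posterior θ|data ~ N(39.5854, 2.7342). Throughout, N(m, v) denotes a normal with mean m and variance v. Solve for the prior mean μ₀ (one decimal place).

The posterior mean is a precision-weighted average: μ_n = (τ₀μ₀ + τ_data·x̄)/(τ₀+τ_data), with τ₀=1/σ₀² and τ_data=n/σ².
Here τ₀ = 1/36.5 = 0.027397 and τ_data = 27/79.8 = 0.338346, so τ_n = 0.365743.
Rearranging for μ₀: μ₀ = (μ_n·τ_n − τ_data·x̄)/τ₀ = (39.5854·0.365743 − 0.338346·39.9) / 0.027397 = 0.978078/0.027397 ≈ 35.7.

μ₀ = 35.7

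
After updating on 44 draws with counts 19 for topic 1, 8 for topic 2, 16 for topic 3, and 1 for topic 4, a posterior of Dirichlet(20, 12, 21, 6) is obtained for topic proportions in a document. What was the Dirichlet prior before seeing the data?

Dirichlet(1, 4, 5, 5)

For a Dirichlet(α) prior with multinomial counts c, the posterior is Dirichlet(α + c) componentwise.
Subtract each count from the matching posterior parameter: 20−19=1, 12−8=4, 21−16=5, 6−1=5.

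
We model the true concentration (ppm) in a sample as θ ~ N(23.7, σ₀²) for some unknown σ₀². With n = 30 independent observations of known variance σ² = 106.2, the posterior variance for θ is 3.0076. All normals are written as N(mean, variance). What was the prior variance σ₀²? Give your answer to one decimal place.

σ₀² = 20.0

For the Normal–Normal model with known σ², precisions add: τ_n = τ₀ + n/σ².
So 1/σ₀² = 1/3.0076 − 30/106.2 = 0.332491 − 0.282486 = 0.050005.
Hence σ₀² = 1/0.050005 ≈ 20.0.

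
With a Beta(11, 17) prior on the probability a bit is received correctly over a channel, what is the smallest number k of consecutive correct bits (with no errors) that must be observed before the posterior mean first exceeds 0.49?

After k correct bits and 0 errors the posterior is Beta(11+k, 17), with mean (11+k)/(11+17+k).
Set (11+k)/(28+k) > 0.49 and solve: k > (0.49·28 − 11)/(1 − 0.49) = 5.333.
The smallest integer exceeding 5.333 is 6.

k = 6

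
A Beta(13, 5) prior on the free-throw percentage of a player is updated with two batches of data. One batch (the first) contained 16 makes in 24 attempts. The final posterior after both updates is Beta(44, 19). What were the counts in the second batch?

15 makes and 6 misses

Sequential conjugate updates are equivalent to a single update on the pooled data, so total successes = posterior α − prior α and total failures = posterior β − prior β.
Total across both batches: 44−13=31 makes, 19−5=14 misses.
Subtract the first batch: 31−16=15 makes and 14−8=6 misses.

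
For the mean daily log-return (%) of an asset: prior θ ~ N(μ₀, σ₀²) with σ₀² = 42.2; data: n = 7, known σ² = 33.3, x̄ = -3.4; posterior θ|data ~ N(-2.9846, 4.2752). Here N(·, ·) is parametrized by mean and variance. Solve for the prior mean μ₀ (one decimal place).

The posterior mean is a precision-weighted average: μ_n = (τ₀μ₀ + τ_data·x̄)/(τ₀+τ_data), with τ₀=1/σ₀² and τ_data=n/σ².
Here τ₀ = 1/42.2 = 0.023697 and τ_data = 7/33.3 = 0.210210, so τ_n = 0.233907.
Rearranging for μ₀: μ₀ = (μ_n·τ_n − τ_data·x̄)/τ₀ = (-2.9846·0.233907 − 0.210210·-3.4) / 0.023697 = 0.016595/0.023697 ≈ 0.7.

μ₀ = 0.7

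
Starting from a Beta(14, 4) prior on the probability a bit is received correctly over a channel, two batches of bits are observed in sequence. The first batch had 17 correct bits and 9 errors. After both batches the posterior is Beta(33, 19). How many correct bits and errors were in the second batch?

2 correct bits and 6 errors

Sequential conjugate updates are equivalent to a single update on the pooled data, so total successes = posterior α − prior α and total failures = posterior β − prior β.
Total across both batches: 33−14=19 correct bits, 19−4=15 errors.
Subtract the first batch: 19−17=2 correct bits and 15−9=6 errors.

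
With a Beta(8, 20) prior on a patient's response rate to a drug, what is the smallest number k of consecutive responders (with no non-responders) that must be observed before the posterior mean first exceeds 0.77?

After k responders and 0 non-responders the posterior is Beta(8+k, 20), with mean (8+k)/(8+20+k).
Set (8+k)/(28+k) > 0.77 and solve: k > (0.77·28 − 8)/(1 − 0.77) = 58.957.
The smallest integer exceeding 58.957 is 59.

k = 59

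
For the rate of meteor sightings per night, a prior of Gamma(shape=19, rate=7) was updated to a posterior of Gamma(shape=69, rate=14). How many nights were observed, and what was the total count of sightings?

n = 7 nights with total 50 sightings

A Gamma(α, β) prior (rate parametrization) on a Poisson rate with n observations summing to S gives posterior Gamma(α+S, β+n).
Matching: Σxᵢ = 69 − 19 = 50 and n = 14 − 7 = 7.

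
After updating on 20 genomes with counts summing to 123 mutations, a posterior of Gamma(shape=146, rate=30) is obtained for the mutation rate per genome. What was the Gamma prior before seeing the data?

Gamma(shape=23, rate=10)

Gamma–Poisson conjugacy: posterior shape = α + Σxᵢ, posterior rate = β + n.
So α = 146 − 123 = 23 and β = 30 − 20 = 10.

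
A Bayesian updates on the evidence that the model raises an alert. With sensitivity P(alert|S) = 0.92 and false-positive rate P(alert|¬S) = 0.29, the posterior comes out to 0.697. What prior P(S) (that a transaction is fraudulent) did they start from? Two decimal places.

In odds form, posterior odds = prior odds × likelihood ratio, so prior odds = posterior odds ÷ LR.
Posterior odds = 0.697/(1−0.697) = 2.3003. LR = 0.92/0.29 = 3.1724.
Prior odds = 2.3003/3.1724 = 0.7251, so P(S) = 0.7251/(1+0.7251) ≈ 0.42.

P(S) = 0.42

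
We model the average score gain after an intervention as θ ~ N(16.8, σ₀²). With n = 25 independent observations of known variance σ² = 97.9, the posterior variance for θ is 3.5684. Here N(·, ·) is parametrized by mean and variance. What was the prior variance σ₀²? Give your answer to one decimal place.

σ₀² = 40.2

For the Normal–Normal model with known σ², precisions add: τ_n = τ₀ + n/σ².
So 1/σ₀² = 1/3.5684 − 25/97.9 = 0.280238 − 0.255363 = 0.024875.
Hence σ₀² = 1/0.024875 ≈ 40.2.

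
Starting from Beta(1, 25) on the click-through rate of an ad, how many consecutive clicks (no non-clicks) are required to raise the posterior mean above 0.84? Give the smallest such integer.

k = 131

After k clicks and 0 non-clicks the posterior is Beta(1+k, 25), with mean (1+k)/(1+25+k).
Set (1+k)/(26+k) > 0.84 and solve: k > (0.84·26 − 1)/(1 − 0.84) = 130.250.
The smallest integer exceeding 130.250 is 131, and checking k=131: (132)/(157) = 0.8408 > 0.84.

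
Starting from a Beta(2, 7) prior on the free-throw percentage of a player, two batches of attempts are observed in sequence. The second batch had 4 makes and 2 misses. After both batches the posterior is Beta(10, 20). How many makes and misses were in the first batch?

Because Beta–binomial updating is additive in the counts, the combined data contributed (α_post−α_prior, β_post−β_prior) successes and failures.
Total across both batches: 10−2=8 makes, 20−7=13 misses.
Subtract the second batch: 8−4=4 makes and 13−2=11 misses.

4 makes and 11 misses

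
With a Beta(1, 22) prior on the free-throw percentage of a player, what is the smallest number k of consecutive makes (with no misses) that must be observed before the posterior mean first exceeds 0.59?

After k makes and 0 misses the posterior is Beta(1+k, 22), with mean (1+k)/(1+22+k).
Set (1+k)/(23+k) > 0.59 and solve: k > (0.59·23 − 1)/(1 − 0.59) = 30.659.
The smallest integer exceeding 30.659 is 31, and checking k=31: (32)/(54) = 0.5926 > 0.59.

k = 31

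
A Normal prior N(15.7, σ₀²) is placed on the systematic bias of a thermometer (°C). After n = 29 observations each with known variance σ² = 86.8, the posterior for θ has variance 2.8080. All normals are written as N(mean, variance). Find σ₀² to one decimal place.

σ₀² = 45.4

Posterior precision equals prior precision plus data precision: 1/σ_n² = 1/σ₀² + n/σ².
So 1/σ₀² = 1/2.8080 − 29/86.8 = 0.356125 − 0.334101 = 0.022024.
Hence σ₀² = 1/0.022024 ≈ 45.4.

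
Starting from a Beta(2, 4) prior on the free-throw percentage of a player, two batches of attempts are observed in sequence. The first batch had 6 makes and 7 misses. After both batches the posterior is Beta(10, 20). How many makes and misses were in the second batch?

2 makes and 9 misses

Sequential conjugate updates are equivalent to a single update on the pooled data, so total successes = posterior α − prior α and total failures = posterior β − prior β.
Total across both batches: 10−2=8 makes, 20−4=16 misses.
Subtract the first batch: 8−6=2 makes and 16−7=9 misses.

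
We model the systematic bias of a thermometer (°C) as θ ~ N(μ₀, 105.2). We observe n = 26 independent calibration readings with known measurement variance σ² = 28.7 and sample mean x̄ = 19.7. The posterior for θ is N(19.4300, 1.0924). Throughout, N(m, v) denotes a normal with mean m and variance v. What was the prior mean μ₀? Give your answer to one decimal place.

The posterior mean is a precision-weighted average: μ_n = (τ₀μ₀ + τ_data·x̄)/(τ₀+τ_data), with τ₀=1/σ₀² and τ_data=n/σ².
Here τ₀ = 1/105.2 = 0.009506 and τ_data = 26/28.7 = 0.905923, so τ_n = 0.915429.
Rearranging for μ₀: μ₀ = (μ_n·τ_n − τ_data·x̄)/τ₀ = (19.4300·0.915429 − 0.905923·19.7) / 0.009506 = -0.059898/0.009506 ≈ -6.3.

μ₀ = -6.3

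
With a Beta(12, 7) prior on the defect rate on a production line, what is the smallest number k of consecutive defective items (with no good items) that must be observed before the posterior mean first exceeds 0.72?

After k defective items and 0 good items the posterior is Beta(12+k, 7), with mean (12+k)/(12+7+k).
Set (12+k)/(19+k) > 0.72 and solve: k > (0.72·19 − 12)/(1 − 0.72) = 6.000.
The smallest integer exceeding 6.000 is 7.

k = 7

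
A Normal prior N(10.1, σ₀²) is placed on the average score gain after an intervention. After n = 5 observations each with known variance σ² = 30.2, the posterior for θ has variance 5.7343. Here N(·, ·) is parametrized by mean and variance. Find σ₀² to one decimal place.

Posterior precision equals prior precision plus data precision: 1/σ_n² = 1/σ₀² + n/σ².
So 1/σ₀² = 1/5.7343 − 5/30.2 = 0.174389 − 0.165563 = 0.008826.
Hence σ₀² = 1/0.008826 ≈ 113.3.

σ₀² = 113.3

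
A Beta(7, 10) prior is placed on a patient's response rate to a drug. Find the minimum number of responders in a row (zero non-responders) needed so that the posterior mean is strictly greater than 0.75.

After k responders and 0 non-responders the posterior is Beta(7+k, 10), with mean (7+k)/(7+10+k).
Set (7+k)/(17+k) > 0.75 and solve: k > (0.75·17 − 7)/(1 − 0.75) = 23.000.
The smallest integer exceeding 23.000 is 24.

k = 24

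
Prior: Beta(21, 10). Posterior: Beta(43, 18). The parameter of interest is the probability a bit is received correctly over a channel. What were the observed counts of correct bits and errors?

Beta is conjugate to the binomial likelihood: posterior = Beta(a+s, b+f).
Match parameters: s=43−21=22, f=18−10=8.

22 correct bits and 8 errors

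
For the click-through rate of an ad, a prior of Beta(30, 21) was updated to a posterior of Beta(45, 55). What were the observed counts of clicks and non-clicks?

15 clicks and 34 non-clicks

A Beta(α, β) prior with s successes and f failures in binomial data gives a Beta(α+s, β+f) posterior.
Match parameters: s=45−30=15, f=55−21=34.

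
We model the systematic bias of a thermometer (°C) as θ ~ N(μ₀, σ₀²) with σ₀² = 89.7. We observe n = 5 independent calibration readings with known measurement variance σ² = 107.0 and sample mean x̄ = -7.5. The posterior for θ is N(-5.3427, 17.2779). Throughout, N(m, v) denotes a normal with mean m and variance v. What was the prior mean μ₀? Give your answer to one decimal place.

The posterior mean is a precision-weighted average: μ_n = (τ₀μ₀ + τ_data·x̄)/(τ₀+τ_data), with τ₀=1/σ₀² and τ_data=n/σ².
Here τ₀ = 1/89.7 = 0.011148 and τ_data = 5/107.0 = 0.046729, so τ_n = 0.057877.
Rearranging for μ₀: μ₀ = (μ_n·τ_n − τ_data·x̄)/τ₀ = (-5.3427·0.057877 − 0.046729·-7.5) / 0.011148 = 0.041248/0.011148 ≈ 3.7.

μ₀ = 3.7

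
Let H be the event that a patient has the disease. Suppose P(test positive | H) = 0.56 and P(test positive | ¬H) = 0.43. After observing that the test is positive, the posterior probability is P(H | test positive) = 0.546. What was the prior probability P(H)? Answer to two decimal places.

P(H) = 0.48

Bayes' rule in odds form gives O(H|E) = O(H)·[P(E|H)/P(E|¬H)], hence O(H) = O(H|E)/LR.
Posterior odds = 0.546/(1−0.546) = 1.2026. LR = 0.56/0.43 = 1.3023.
Prior odds = 1.2026/1.3023 = 0.9234, so P(H) = 0.9234/(1+0.9234) ≈ 0.48.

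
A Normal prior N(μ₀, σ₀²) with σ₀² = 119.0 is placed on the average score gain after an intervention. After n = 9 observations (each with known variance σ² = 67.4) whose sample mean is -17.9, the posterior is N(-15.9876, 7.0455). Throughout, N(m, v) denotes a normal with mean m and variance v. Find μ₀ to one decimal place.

μ₀ = 14.4

The posterior mean is a precision-weighted average: μ_n = (τ₀μ₀ + τ_data·x̄)/(τ₀+τ_data), with τ₀=1/σ₀² and τ_data=n/σ².
Here τ₀ = 1/119.0 = 0.008403 and τ_data = 9/67.4 = 0.133531, so τ_n = 0.141934.
Rearranging for μ₀: μ₀ = (μ_n·τ_n − τ_data·x̄)/τ₀ = (-15.9876·0.141934 − 0.133531·-17.9) / 0.008403 = 0.121021/0.008403 ≈ 14.4.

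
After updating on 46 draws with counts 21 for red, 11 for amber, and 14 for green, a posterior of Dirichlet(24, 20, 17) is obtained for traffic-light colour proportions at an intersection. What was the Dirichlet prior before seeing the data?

For a Dirichlet(α) prior with multinomial counts c, the posterior is Dirichlet(α + c) componentwise.
Subtract each count from the matching posterior parameter: 24−21=3, 20−11=9, 17−14=3.

Dirichlet(3, 9, 3)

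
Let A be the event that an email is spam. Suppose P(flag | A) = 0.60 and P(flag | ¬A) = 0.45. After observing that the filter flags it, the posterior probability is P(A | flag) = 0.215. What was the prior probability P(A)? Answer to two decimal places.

Bayes' rule in odds form gives O(A|E) = O(A)·[P(E|A)/P(E|¬A)], hence O(A) = O(A|E)/LR.
Posterior odds = 0.215/(1−0.215) = 0.2739. LR = 0.60/0.45 = 1.3333.
Prior odds = 0.2739/1.3333 = 0.2054, so P(A) = 0.2054/(1+0.2054) ≈ 0.17.

P(A) = 0.17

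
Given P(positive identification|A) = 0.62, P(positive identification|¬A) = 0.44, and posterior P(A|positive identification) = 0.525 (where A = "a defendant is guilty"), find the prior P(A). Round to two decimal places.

P(A) = 0.44

In odds form, posterior odds = prior odds × likelihood ratio, so prior odds = posterior odds ÷ LR.
Posterior odds = 0.525/(1−0.525) = 1.1053. LR = 0.62/0.44 = 1.4091.
Prior odds = 1.1053/1.4091 = 0.7844, so P(A) = 0.7844/(1+0.7844) ≈ 0.44.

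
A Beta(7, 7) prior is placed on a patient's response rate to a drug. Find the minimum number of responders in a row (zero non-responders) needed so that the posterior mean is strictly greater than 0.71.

k = 11

After k responders and 0 non-responders the posterior is Beta(7+k, 7), with mean (7+k)/(7+7+k).
Set (7+k)/(14+k) > 0.71 and solve: k > (0.71·14 − 7)/(1 − 0.71) = 10.138.
The smallest integer exceeding 10.138 is 11.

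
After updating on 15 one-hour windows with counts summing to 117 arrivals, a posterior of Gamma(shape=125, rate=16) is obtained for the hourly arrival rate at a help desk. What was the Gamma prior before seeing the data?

Gamma(shape=8, rate=1)

Gamma–Poisson conjugacy: posterior shape = α + Σxᵢ, posterior rate = β + n.
So α = 125 − 117 = 8 and β = 16 − 15 = 1.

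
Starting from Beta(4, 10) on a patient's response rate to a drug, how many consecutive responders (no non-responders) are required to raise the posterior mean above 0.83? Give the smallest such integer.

k = 45

After k responders and 0 non-responders the posterior is Beta(4+k, 10), with mean (4+k)/(4+10+k).
Set (4+k)/(14+k) > 0.83 and solve: k > (0.83·14 − 4)/(1 − 0.83) = 44.824.
The smallest integer exceeding 44.824 is 45.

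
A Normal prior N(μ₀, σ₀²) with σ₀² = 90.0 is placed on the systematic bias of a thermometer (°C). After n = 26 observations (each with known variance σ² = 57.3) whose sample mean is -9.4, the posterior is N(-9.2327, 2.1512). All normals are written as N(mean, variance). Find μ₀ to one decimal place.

With known observation variance, the Normal–Normal posterior has precision τ_n = τ₀ + n/σ² and mean μ_n = (τ₀μ₀ + (n/σ²)x̄)/τ_n.
Here τ₀ = 1/90.0 = 0.011111 and τ_data = 26/57.3 = 0.453752, so τ_n = 0.464863.
Rearranging for μ₀: μ₀ = (μ_n·τ_n − τ_data·x̄)/τ₀ = (-9.2327·0.464863 − 0.453752·-9.4) / 0.011111 = -0.026672/0.011111 ≈ -2.4.

μ₀ = -2.4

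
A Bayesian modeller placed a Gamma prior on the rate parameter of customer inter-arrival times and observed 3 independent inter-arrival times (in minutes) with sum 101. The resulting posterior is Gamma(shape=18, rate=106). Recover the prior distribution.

Gamma(shape=15, rate=5)

For an exponential likelihood with a Gamma(α, β) prior on the rate, n observations with total T give posterior Gamma(α+n, β+T).
So α = 18 − 3 = 15 and β = 106 − 101 = 5.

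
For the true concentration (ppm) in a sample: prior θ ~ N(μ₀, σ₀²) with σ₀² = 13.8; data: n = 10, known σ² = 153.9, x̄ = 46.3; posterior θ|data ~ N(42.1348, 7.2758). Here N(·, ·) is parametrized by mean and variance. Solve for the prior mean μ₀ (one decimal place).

μ₀ = 38.4

With known observation variance, the Normal–Normal posterior has precision τ_n = τ₀ + n/σ² and mean μ_n = (τ₀μ₀ + (n/σ²)x̄)/τ_n.
Here τ₀ = 1/13.8 = 0.072464 and τ_data = 10/153.9 = 0.064977, so τ_n = 0.137441.
Rearranging for μ₀: μ₀ = (μ_n·τ_n − τ_data·x̄)/τ₀ = (42.1348·0.137441 − 0.064977·46.3) / 0.072464 = 2.782614/0.072464 ≈ 38.4.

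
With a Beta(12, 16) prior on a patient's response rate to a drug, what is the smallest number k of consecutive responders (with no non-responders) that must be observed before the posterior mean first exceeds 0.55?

k = 8

After k responders and 0 non-responders the posterior is Beta(12+k, 16), with mean (12+k)/(12+16+k).
Set (12+k)/(28+k) > 0.55 and solve: k > (0.55·28 − 12)/(1 − 0.55) = 7.556.
The smallest integer exceeding 7.556 is 8.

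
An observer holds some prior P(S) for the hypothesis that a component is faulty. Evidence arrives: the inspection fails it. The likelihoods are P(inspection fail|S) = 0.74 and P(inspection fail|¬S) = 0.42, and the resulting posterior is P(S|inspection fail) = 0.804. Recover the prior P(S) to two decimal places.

P(S) = 0.70

In odds form, posterior odds = prior odds × likelihood ratio, so prior odds = posterior odds ÷ LR.
Posterior odds = 0.804/(1−0.804) = 4.1020. LR = 0.74/0.42 = 1.7619.
Prior odds = 4.1020/1.7619 = 2.3282, so P(S) = 2.3282/(1+2.3282) ≈ 0.70.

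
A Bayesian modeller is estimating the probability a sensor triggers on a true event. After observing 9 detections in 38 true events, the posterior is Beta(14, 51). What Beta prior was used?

Beta is conjugate to the binomial likelihood: posterior = Beta(α+s, β+f).
Subtract the data counts: 14−9=5, 51−29=22.

Beta(5, 22)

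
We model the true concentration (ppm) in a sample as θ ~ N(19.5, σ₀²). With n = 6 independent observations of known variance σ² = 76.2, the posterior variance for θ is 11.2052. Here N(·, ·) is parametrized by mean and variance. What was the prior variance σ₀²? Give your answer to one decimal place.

σ₀² = 95.2

For the Normal–Normal model with known σ², precisions add: τ_n = τ₀ + n/σ².
So 1/σ₀² = 1/11.2052 − 6/76.2 = 0.089244 − 0.078740 = 0.010504.
Hence σ₀² = 1/0.010504 ≈ 95.2.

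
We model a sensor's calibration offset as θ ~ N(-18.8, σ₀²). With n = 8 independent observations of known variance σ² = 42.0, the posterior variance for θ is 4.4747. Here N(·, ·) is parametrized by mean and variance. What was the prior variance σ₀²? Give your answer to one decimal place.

For the Normal–Normal model with known σ², precisions add: τ_n = τ₀ + n/σ².
So 1/σ₀² = 1/4.4747 − 8/42.0 = 0.223479 − 0.190476 = 0.033003.
Hence σ₀² = 1/0.033003 ≈ 30.3.

σ₀² = 30.3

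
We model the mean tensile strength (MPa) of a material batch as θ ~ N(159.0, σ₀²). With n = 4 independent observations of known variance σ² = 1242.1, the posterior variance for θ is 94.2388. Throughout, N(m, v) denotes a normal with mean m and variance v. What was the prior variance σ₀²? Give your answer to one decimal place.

σ₀² = 135.3

For the Normal–Normal model with known σ², precisions add: τ_n = τ₀ + n/σ².
So 1/σ₀² = 1/94.2388 − 4/1242.1 = 0.010611 − 0.003220 = 0.007391.
Hence σ₀² = 1/0.007391 ≈ 135.3.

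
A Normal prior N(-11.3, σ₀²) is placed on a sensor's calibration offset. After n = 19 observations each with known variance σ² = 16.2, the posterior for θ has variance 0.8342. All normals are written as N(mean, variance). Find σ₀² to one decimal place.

σ₀² = 38.6

Posterior precision equals prior precision plus data precision: 1/σ_n² = 1/σ₀² + n/σ².
So 1/σ₀² = 1/0.8342 − 19/16.2 = 1.198753 − 1.172840 = 0.025913.
Hence σ₀² = 1/0.025913 ≈ 38.6.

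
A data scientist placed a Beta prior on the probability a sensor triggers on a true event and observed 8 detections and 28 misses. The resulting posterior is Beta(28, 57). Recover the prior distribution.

Beta is conjugate to the binomial likelihood: posterior = Beta(α+s, β+f).
Subtract the data counts: 28−8=20, 57−28=29.

Beta(20, 29)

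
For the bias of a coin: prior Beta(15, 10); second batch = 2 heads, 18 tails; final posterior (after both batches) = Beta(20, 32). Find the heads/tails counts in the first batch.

3 heads and 4 tails

Sequential conjugate updates are equivalent to a single update on the pooled data, so total successes = posterior α − prior α and total failures = posterior β − prior β.
Total across both batches: 20−15=5 heads, 32−10=22 tails.
Subtract the second batch: 5−2=3 heads and 22−18=4 tails.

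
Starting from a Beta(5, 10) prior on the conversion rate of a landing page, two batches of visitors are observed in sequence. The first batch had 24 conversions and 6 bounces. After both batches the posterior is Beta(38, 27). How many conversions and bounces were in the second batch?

9 conversions and 11 bounces

Sequential conjugate updates are equivalent to a single update on the pooled data, so total successes = posterior α − prior α and total failures = posterior β − prior β.
Total across both batches: 38−5=33 conversions, 27−10=17 bounces.
Subtract the first batch: 33−24=9 conversions and 17−6=11 bounces.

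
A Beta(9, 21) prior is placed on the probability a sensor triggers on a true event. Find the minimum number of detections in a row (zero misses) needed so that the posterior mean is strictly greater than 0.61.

k = 24

After k detections and 0 misses the posterior is Beta(9+k, 21), with mean (9+k)/(9+21+k).
Set (9+k)/(30+k) > 0.61 and solve: k > (0.61·30 − 9)/(1 − 0.61) = 23.846.
The smallest integer exceeding 23.846 is 24.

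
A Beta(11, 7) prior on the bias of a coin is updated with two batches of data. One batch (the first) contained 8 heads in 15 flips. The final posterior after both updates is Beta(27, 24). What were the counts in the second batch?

Sequential conjugate updates are equivalent to a single update on the pooled data, so total successes = posterior α − prior α and total failures = posterior β − prior β.
Total across both batches: 27−11=16 heads, 24−7=17 tails.
Subtract the first batch: 16−8=8 heads and 17−7=10 tails.

8 heads and 10 tails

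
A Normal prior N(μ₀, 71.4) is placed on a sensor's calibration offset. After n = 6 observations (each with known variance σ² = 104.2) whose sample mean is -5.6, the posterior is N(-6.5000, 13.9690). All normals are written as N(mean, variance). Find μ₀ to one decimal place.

With known observation variance, the Normal–Normal posterior has precision τ_n = τ₀ + n/σ² and mean μ_n = (τ₀μ₀ + (n/σ²)x̄)/τ_n.
Here τ₀ = 1/71.4 = 0.014006 and τ_data = 6/104.2 = 0.057582, so τ_n = 0.071588.
Rearranging for μ₀: μ₀ = (μ_n·τ_n − τ_data·x̄)/τ₀ = (-6.5000·0.071588 − 0.057582·-5.6) / 0.014006 = -0.142863/0.014006 ≈ -10.2.

μ₀ = -10.2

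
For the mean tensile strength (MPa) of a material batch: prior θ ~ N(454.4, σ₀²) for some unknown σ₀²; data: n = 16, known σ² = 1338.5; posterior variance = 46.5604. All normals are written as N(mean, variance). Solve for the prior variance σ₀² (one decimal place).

σ₀² = 105.0

Posterior precision equals prior precision plus data precision: 1/σ_n² = 1/σ₀² + n/σ².
So 1/σ₀² = 1/46.5604 − 16/1338.5 = 0.021477 − 0.011954 = 0.009523.
Hence σ₀² = 1/0.009523 ≈ 105.0.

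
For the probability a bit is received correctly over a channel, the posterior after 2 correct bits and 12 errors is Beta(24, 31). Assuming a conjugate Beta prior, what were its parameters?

Beta is conjugate to the binomial likelihood: posterior = Beta(α+s, β+f).
So α = 24 − 2 = 22 and β = 31 − 12 = 19.

Beta(22, 19)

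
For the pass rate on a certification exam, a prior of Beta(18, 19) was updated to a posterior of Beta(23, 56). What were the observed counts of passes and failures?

A Beta(a, b) prior with s successes and f failures in binomial data gives a Beta(a+s, b+f) posterior.
So s = 23 − 18 = 5 and f = 56 − 19 = 37.

5 passes and 37 failures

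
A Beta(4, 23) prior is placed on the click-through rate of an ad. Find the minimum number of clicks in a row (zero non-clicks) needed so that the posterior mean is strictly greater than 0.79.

After k clicks and 0 non-clicks the posterior is Beta(4+k, 23), with mean (4+k)/(4+23+k).
Set (4+k)/(27+k) > 0.79 and solve: k > (0.79·27 − 4)/(1 − 0.79) = 82.524.
The smallest integer exceeding 82.524 is 83, and checking k=83: (87)/(110) = 0.7909 > 0.79.

k = 83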